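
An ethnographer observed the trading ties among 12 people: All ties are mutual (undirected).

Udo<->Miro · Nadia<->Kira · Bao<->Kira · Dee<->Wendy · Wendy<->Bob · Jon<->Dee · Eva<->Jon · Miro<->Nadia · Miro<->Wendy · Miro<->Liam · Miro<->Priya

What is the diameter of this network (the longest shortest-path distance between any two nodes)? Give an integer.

Eccentricity of each node (its greatest distance to any other): Bao:7, Bob:5, Dee:5, Eva:7, Jon:6, Kira:6, Liam:5, Miro:4, Nadia:5, Priya:5, Udo:5, Wendy:4.
The maximum eccentricity is 7, realized for instance by the pair Bao–Eva via Bao – Kira – Nadia – Miro – Wendy – Dee – Jon – Eva. So the diameter is 7.

7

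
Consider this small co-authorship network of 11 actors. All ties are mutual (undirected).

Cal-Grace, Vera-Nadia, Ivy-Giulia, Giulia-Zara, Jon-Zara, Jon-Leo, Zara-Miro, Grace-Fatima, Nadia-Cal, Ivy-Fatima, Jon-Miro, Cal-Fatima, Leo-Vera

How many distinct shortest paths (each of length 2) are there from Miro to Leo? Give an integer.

1

The shortest distance is 2, and the only length-2 path is Miro–Jon–Leo. So there is exactly 1 shortest path.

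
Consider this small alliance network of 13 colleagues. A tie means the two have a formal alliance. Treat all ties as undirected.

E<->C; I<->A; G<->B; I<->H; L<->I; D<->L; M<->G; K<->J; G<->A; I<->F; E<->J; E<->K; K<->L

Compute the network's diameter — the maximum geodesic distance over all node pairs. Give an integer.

7

Eccentricity of each node (its greatest distance to any other): A:5, B:7, C:7, D:5, E:6, F:5, G:6, H:5, I:4, J:6, K:5, L:4, M:7.
The maximum eccentricity is 7, realized for instance by the pair M–C via M – G – A – I – L – K – E – C. So the diameter is 7.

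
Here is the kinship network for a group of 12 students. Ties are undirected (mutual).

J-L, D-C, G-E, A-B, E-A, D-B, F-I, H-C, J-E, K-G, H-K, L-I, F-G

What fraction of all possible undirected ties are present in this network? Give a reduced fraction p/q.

13/66

There are 13 edges and 12 nodes, so the maximum possible is C(12,2) = 66.
Density = 13/66.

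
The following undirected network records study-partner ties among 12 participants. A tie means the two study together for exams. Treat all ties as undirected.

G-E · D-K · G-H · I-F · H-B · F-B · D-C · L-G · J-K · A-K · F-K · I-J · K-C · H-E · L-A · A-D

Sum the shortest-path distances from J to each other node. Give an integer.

Distances from J: A:2, B:3, C:2, D:2, E:5, F:2, G:4, H:4, I:1, K:1, L:3.
Sum = 2 + 3 + 2 + 2 + 5 + 2 + 4 + 4 + 1 + 1 + 3 = 29.

29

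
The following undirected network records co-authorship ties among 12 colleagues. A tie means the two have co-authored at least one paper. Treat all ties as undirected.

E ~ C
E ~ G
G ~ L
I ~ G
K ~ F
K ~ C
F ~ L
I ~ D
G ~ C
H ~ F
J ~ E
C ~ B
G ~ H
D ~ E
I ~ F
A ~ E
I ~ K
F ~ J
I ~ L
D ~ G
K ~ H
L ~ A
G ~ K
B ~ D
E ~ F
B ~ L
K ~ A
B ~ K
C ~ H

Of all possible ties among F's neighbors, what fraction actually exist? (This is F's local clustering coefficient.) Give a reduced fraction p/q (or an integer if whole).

F's neighbors: E, H, I, J, K, and L (k = 6).
Possible neighbor pairs: C(6,2) = 15. Edges among them: E–J, H–K, I–K, I–L → e = 4.
Clustering(F) = 4/15.

4/15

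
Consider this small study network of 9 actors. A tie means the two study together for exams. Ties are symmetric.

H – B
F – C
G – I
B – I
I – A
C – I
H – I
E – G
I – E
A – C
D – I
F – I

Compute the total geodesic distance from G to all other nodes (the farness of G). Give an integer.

Distances from G: A:2, B:2, C:2, D:2, E:1, F:2, H:2, I:1.
Sum = 2 + 2 + 2 + 2 + 1 + 2 + 2 + 1 = 14.

14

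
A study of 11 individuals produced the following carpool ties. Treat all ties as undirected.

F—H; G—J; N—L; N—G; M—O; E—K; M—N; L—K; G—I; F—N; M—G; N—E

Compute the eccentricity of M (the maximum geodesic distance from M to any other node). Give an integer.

3

Distances from M: E:2, F:2, G:1, H:3, I:2, J:2, K:3, L:2, N:1, O:1.
The largest is 3 (to K and H), so the eccentricity of M is 3.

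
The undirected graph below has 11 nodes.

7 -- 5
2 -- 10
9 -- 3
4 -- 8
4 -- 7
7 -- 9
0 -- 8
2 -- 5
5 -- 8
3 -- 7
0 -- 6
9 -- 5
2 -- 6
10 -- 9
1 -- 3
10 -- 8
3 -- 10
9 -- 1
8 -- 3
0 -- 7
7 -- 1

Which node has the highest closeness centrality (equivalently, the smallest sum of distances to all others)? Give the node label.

Farness (sum of distances to all others) for each node — 0:17, 1:19, 2:19, 3:16, 4:20, 5:16, 6:22, 7:14, 8:15, 9:16, 10:16.
The smallest farness is 14, for 7, so 7 has the highest closeness.

7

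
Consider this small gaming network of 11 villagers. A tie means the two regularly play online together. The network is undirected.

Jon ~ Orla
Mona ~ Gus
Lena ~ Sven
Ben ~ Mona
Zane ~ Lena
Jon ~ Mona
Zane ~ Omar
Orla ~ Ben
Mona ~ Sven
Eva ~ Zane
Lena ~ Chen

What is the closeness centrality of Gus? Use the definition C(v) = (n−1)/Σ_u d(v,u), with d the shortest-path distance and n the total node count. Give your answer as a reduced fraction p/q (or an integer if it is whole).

Distances from Gus: Ben:2, Chen:4, Eva:5, Jon:2, Lena:3, Mona:1, Omar:5, Orla:3, Sven:2, Zane:4. Sum = 31.
n = 11, so closeness = 10/31.

10/31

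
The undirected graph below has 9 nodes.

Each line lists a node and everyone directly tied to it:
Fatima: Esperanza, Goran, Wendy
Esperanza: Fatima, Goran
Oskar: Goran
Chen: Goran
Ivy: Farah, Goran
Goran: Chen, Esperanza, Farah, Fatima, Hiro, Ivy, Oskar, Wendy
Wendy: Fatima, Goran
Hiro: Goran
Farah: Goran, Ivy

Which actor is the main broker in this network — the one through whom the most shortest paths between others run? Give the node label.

Unnormalized betweenness of each node: Chen:0, Esperanza:0, Farah:0, Fatima:1/2, Goran:49/2, Hiro:0, Ivy:0, Oskar:0, Wendy:0.
Goran has the largest value, 49/2, making it the main broker — the node through which the most shortest paths run.

Goran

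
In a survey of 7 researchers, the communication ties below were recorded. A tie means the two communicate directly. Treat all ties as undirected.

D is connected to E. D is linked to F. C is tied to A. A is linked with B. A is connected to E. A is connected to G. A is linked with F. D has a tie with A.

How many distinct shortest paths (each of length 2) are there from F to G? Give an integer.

The shortest distance is 2, and the only length-2 path is F–A–G. So there is exactly 1 shortest path.

1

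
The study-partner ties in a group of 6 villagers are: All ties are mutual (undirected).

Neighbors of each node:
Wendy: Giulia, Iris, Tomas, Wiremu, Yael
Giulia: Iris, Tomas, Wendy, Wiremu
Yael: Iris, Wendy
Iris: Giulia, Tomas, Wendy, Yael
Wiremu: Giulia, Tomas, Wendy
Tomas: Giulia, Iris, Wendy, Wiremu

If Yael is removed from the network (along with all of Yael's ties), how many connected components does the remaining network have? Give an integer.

Yael's neighbors (Iris and Wendy) remain reachable from one another through other ties, so the rest of the network stays in one piece.

1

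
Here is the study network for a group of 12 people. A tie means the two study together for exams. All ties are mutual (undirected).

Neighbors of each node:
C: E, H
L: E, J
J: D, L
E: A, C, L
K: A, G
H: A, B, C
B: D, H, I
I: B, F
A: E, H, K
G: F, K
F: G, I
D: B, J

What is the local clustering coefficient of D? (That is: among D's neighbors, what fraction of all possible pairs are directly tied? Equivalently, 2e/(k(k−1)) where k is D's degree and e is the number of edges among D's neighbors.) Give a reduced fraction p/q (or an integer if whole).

D's neighbors: B and J (k = 2).
Possible neighbor pairs: C(2,2) = 1. Edges among them: none → e = 0.
Clustering(D) = 0/1.

0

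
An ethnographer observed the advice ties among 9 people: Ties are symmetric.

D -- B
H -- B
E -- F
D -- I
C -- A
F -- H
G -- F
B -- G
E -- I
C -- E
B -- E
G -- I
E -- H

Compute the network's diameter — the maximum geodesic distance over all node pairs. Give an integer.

4

Eccentricity of each node (its greatest distance to any other): A:4, B:3, C:3, D:4, E:2, F:3, G:4, H:3, I:3.
The maximum eccentricity is 4, realized for instance by the pair G–A via G – I – E – C – A. So the diameter is 4.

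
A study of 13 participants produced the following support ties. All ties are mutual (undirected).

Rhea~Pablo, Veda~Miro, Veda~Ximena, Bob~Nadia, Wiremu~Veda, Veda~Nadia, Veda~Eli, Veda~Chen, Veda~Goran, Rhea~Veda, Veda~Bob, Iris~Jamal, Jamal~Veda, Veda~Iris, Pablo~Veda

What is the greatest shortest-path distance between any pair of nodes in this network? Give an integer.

Eccentricity of each node (its greatest distance to any other): Bob:2, Chen:2, Eli:2, Goran:2, Iris:2, Jamal:2, Miro:2, Nadia:2, Pablo:2, Rhea:2, Veda:1, Wiremu:2, Ximena:2.
The maximum eccentricity is 2, realized for instance by the pair Ximena–Iris via Ximena – Veda – Iris. So the diameter is 2.

2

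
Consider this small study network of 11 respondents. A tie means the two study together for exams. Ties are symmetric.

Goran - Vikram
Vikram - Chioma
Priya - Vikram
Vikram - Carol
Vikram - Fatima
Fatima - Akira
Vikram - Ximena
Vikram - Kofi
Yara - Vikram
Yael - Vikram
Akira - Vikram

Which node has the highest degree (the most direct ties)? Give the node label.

Degrees — Akira:2, Carol:1, Chioma:1, Fatima:2, Goran:1, Kofi:1, Priya:1, Vikram:10, Ximena:1, Yael:1, Yara:1.
The maximum is 10, attained only by Vikram.

Vikram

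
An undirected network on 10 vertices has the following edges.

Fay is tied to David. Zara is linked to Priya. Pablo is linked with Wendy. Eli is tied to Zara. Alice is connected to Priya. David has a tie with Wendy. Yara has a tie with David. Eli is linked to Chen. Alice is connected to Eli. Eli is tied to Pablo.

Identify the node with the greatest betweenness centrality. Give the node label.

Eli

Unnormalized betweenness of each node: Alice:7/2, Chen:0, David:15, Eli:47/2, Fay:0, Pablo:20, Priya:1/2, Wendy:18, Yara:0, Zara:7/2.
Eli has the largest value, 47/2, making it the main broker — the node through which the most shortest paths run.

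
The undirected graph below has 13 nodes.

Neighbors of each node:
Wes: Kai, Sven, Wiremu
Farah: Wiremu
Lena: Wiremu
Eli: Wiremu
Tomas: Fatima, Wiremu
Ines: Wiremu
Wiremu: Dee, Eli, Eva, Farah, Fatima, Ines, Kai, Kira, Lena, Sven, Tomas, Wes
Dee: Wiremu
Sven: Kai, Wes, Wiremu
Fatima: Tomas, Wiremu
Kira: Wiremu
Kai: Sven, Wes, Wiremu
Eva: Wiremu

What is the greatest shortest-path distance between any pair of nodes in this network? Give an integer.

Eccentricity of each node (its greatest distance to any other): Dee:2, Eli:2, Eva:2, Farah:2, Fatima:2, Ines:2, Kai:2, Kira:2, Lena:2, Sven:2, Tomas:2, Wes:2, Wiremu:1.
The maximum eccentricity is 2, realized for instance by the pair Eli–Dee via Eli – Wiremu – Dee. So the diameter is 2.

2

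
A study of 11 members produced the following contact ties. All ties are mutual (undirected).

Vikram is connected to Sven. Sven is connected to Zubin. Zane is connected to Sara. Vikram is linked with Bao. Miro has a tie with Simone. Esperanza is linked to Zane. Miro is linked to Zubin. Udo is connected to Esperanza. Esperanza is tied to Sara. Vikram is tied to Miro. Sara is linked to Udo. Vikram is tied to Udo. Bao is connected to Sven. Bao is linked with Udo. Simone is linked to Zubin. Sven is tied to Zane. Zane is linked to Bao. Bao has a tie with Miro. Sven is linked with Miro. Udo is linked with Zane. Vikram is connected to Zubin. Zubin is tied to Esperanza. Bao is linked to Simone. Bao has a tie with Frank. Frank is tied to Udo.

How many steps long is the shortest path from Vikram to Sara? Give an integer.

2

One shortest route is Vikram – Udo – Sara, which uses 2 edges, and Vikram and Sara are not directly tied, so nothing shorter exists. So d(Vikram,Sara) = 2.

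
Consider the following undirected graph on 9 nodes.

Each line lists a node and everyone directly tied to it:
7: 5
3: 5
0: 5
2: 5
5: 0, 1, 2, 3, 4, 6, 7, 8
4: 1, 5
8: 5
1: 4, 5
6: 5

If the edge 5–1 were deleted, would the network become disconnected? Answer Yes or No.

Even without that edge, 5 still reaches 1 via 5 – 4 – 1, so the network stays connected. Not a bridge.

No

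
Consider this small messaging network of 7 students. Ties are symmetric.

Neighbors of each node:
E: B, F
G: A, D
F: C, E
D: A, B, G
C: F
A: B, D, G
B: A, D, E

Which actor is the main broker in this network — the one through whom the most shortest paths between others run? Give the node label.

B

Unnormalized betweenness of each node: A:2, B:9, C:0, D:2, E:8, F:5, G:0.
B has the largest value, 9, making it the main broker — the node through which the most shortest paths run.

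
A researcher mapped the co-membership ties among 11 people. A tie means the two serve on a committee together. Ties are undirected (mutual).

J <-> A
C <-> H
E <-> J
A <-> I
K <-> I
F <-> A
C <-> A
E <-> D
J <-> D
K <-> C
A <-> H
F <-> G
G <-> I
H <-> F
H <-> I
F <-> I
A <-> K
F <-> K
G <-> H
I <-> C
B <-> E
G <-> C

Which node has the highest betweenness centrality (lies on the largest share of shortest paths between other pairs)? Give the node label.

A

Unnormalized betweenness of each node: A:489/20, B:0, C:11/6, D:0, E:9, F:11/6, G:1/5, H:29/20, I:61/30, J:21, K:1/5.
A has the largest value, 489/20, making it the main broker — the node through which the most shortest paths run.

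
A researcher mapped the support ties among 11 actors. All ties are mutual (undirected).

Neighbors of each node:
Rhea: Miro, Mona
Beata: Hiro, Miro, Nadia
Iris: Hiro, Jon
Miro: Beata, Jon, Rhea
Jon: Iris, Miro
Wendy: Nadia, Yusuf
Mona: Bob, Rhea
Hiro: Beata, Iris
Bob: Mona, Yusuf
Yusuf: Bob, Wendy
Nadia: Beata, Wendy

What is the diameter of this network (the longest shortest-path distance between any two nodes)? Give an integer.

5

Eccentricity of each node (its greatest distance to any other): Beata:4, Bob:5, Hiro:5, Iris:5, Jon:5, Miro:4, Mona:4, Nadia:4, Rhea:4, Wendy:4, Yusuf:5.
The maximum eccentricity is 5, realized for instance by the pair Bob–Hiro via Bob – Mona – Rhea – Miro – Beata – Hiro. So the diameter is 5.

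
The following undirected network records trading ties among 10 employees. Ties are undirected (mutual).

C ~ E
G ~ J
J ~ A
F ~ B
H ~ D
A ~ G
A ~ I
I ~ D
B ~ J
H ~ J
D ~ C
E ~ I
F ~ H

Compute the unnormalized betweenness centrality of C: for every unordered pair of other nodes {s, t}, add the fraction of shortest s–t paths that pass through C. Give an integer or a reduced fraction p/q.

3/2

Pairs whose geodesics pass through C — E–D: 1/2; E–H: 1/2; E–F: 1/2.
All other pairs contribute 0.
Summing the contributions gives betweenness(C) = 3/2.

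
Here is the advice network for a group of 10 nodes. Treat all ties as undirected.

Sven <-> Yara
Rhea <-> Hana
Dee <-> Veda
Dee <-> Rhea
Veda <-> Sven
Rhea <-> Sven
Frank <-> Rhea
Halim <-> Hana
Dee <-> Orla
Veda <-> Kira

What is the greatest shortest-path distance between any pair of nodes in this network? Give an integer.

5

Eccentricity of each node (its greatest distance to any other): Dee:3, Frank:4, Halim:5, Hana:4, Kira:5, Orla:4, Rhea:3, Sven:3, Veda:4, Yara:4.
The maximum eccentricity is 5, realized for instance by the pair Kira–Halim via Kira – Veda – Sven – Rhea – Hana – Halim. So the diameter is 5.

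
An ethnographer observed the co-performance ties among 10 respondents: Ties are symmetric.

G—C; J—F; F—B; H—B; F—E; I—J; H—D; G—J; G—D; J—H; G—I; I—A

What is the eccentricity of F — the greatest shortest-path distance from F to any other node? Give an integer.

3

Distances from F: A:3, B:1, C:3, D:3, E:1, G:2, H:2, I:2, J:1.
The largest is 3 (to C, D, and A), so the eccentricity of F is 3.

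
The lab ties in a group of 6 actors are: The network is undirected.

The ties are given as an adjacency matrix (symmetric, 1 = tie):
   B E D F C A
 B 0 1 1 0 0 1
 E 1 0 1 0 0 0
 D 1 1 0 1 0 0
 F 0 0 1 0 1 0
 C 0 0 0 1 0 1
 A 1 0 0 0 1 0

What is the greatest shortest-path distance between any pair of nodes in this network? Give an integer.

3

Eccentricity of each node (its greatest distance to any other): A:2, B:2, C:3, D:2, E:3, F:2.
The maximum eccentricity is 3, realized for instance by the pair E–C via E – D – F – C. So the diameter is 3.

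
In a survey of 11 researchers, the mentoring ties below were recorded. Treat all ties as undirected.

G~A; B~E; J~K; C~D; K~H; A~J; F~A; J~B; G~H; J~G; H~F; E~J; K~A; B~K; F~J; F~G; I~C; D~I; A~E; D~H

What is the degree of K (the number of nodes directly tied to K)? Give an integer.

4

K is directly tied to A, B, H, and J. That is 4 neighbors, so the degree of K is 4.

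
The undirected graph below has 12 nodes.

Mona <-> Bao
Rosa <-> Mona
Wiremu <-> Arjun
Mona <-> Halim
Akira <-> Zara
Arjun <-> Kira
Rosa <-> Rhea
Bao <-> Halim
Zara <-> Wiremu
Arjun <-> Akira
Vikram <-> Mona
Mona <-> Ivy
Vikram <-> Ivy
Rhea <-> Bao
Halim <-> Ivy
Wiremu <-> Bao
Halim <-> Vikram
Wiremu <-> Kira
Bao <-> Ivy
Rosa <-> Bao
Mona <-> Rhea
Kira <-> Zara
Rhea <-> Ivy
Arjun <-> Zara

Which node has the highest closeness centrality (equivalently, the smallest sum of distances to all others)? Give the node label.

Farness (sum of distances to all others) for each node — Akira:34, Arjun:25, Bao:17, Halim:23, Ivy:22, Kira:26, Mona:21, Rhea:23, Rosa:24, Vikram:29, Wiremu:19, Zara:25.
The smallest farness is 17, for Bao, so Bao has the highest closeness.

Bao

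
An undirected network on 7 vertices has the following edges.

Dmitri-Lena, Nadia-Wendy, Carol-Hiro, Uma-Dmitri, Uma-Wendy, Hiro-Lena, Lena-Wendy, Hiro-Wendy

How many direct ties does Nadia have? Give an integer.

1

Nadia is directly tied to Wendy. That is 1 neighbor, so the degree of Nadia is 1.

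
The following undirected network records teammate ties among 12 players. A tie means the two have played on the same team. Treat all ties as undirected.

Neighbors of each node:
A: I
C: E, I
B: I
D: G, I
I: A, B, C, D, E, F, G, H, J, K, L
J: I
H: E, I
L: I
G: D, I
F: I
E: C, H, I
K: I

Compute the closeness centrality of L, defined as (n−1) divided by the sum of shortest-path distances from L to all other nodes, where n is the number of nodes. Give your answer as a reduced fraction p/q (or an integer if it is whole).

Distances from L: A:2, B:2, C:2, D:2, E:2, F:2, G:2, H:2, I:1, J:2, K:2. Sum = 21.
n = 12, so closeness = 11/21.

11/21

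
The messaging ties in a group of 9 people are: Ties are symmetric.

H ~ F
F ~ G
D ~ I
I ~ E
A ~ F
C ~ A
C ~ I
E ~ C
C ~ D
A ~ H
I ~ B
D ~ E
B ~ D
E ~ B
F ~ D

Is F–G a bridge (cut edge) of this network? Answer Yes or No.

Without the F–G edge there is no alternate route between F and G, so the network disconnects. It is a bridge.

Yes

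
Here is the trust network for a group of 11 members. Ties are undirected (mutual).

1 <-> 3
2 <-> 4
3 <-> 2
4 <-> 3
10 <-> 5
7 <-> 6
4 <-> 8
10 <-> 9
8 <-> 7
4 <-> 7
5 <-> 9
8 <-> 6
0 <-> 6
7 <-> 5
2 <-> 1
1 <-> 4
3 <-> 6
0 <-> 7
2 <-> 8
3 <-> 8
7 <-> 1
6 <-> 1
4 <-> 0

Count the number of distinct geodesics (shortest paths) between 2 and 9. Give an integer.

3

The shortest distance is 4. The length-4 paths are: 2–1–7–5–9; 2–8–7–5–9; 2–4–7–5–9.
That gives 3 distinct shortest paths.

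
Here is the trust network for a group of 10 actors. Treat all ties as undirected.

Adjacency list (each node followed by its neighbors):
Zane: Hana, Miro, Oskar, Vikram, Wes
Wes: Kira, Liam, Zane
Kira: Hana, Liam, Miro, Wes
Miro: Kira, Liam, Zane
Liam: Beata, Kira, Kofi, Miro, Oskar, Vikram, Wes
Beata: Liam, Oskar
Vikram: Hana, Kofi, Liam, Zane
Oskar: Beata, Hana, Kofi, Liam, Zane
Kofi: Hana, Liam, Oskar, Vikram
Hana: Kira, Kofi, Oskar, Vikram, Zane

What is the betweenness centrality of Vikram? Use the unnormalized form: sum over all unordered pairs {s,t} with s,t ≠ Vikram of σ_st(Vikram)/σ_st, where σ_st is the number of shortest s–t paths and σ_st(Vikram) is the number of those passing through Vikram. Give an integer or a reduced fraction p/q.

5/6

Pairs whose geodesics pass through Vikram — Hana–Liam: 1/4; Liam–Zane: 1/4; Zane–Kofi: 1/3.
All other pairs contribute 0.
Summing the contributions gives betweenness(Vikram) = 5/6.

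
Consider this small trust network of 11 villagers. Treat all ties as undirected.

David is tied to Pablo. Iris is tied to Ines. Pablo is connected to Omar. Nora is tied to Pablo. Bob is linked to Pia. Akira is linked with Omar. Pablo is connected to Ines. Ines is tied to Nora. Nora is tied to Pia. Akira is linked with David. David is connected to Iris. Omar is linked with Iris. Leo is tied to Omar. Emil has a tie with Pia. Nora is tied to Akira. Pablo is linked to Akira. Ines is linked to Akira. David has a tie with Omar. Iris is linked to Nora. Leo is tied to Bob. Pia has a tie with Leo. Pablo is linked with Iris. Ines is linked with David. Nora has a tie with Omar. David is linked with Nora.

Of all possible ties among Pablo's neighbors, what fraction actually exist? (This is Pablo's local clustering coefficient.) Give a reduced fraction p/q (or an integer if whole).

13/15

Pablo's neighbors: Akira, David, Ines, Iris, Nora, and Omar (k = 6).
Possible neighbor pairs: C(6,2) = 15. Edges among them: Akira–David, Akira–Ines, Akira–Nora, Akira–Omar, David–Ines, David–Iris, David–Nora, David–Omar, Ines–Iris, Ines–Nora, Iris–Nora, Iris–Omar, Nora–Omar → e = 13.
Clustering(Pablo) = 13/15.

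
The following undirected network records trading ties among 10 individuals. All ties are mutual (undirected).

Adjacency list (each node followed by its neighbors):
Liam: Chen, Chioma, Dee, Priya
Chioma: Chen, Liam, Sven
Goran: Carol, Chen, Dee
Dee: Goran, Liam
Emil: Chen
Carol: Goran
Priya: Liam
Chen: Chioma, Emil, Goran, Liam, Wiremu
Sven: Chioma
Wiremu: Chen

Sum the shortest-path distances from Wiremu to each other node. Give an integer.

Distances from Wiremu: Carol:3, Chen:1, Chioma:2, Dee:3, Emil:2, Goran:2, Liam:2, Priya:3, Sven:3.
Sum = 3 + 1 + 2 + 3 + 2 + 2 + 2 + 3 + 3 = 21.

21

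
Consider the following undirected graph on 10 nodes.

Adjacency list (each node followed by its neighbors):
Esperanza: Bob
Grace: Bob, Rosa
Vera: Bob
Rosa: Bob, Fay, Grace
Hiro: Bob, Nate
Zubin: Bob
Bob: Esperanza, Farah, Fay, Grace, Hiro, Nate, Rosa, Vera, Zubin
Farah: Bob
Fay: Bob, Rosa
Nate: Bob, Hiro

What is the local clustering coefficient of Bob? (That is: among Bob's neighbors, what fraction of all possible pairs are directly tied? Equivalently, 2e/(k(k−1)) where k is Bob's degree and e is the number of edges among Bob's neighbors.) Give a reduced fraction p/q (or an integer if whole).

1/12

Bob's neighbors: Esperanza, Farah, Fay, Grace, Hiro, Nate, Rosa, Vera, and Zubin (k = 9).
Possible neighbor pairs: C(9,2) = 36. Edges among them: Fay–Rosa, Grace–Rosa, Hiro–Nate → e = 3.
Clustering(Bob) = 3/36 = 1/12.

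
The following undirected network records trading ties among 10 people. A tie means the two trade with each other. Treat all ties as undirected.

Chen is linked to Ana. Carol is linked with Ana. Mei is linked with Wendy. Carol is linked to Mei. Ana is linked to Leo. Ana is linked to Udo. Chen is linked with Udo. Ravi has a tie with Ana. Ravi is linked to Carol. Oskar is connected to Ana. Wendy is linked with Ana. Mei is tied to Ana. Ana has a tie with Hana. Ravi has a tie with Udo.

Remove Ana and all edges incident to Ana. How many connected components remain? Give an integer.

Without Ana, the remaining ties split the others into: {Carol, Chen, Mei, Ravi, Udo, Wendy}; {Leo}; {Oskar}; {Hana}.
That's 4 separate components.

4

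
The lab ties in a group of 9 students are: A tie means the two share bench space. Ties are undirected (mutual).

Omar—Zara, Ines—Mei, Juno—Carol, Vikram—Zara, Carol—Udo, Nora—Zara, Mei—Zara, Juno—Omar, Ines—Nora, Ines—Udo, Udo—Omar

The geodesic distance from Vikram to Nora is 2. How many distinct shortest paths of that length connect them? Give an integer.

1

The shortest distance is 2, and the only length-2 path is Vikram–Zara–Nora. So there is exactly 1 shortest path.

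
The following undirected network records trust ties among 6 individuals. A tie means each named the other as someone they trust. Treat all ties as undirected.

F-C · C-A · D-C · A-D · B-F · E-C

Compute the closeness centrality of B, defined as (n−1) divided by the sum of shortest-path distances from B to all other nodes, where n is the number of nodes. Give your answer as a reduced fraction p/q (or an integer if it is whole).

Distances from B: A:3, C:2, D:3, E:3, F:1. Sum = 12.
n = 6, so closeness = 5/12.

5/12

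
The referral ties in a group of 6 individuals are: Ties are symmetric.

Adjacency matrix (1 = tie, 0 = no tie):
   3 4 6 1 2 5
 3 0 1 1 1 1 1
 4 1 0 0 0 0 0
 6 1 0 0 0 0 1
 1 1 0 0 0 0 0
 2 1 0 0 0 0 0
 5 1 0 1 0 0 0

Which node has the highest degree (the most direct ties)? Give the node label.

3

Degrees — 1:1, 2:1, 3:5, 4:1, 5:2, 6:2.
The maximum is 5, attained only by 3.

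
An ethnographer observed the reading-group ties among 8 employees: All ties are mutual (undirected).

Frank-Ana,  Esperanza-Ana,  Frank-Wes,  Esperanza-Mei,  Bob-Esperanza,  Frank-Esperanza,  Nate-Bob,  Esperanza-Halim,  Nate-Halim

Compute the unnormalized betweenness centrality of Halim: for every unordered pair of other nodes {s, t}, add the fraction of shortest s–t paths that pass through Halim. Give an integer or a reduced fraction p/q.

5/2

Pairs whose geodesics pass through Halim — Mei–Nate: 1/2; Wes–Nate: 1/2; Frank–Nate: 1/2; Ana–Nate: 1/2; Esperanza–Nate: 1/2.
All other pairs contribute 0.
Summing the contributions gives betweenness(Halim) = 5/2.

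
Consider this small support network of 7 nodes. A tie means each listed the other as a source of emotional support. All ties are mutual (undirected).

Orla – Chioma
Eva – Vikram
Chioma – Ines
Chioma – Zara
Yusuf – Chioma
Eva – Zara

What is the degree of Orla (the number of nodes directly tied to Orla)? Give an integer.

1

Orla is directly tied to Chioma. That is 1 neighbor, so the degree of Orla is 1.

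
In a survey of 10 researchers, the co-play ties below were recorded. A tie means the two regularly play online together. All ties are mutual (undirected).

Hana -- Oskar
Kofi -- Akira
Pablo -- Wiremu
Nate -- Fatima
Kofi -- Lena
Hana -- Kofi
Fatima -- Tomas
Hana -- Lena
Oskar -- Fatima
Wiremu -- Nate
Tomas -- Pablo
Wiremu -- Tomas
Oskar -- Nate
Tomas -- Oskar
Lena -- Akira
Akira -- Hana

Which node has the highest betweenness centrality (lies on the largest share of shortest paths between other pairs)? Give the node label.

Unnormalized betweenness of each node: Akira:0, Fatima:1/3, Hana:18, Kofi:0, Lena:0, Nate:3, Oskar:61/3, Pablo:0, Tomas:9, Wiremu:4/3.
Oskar has the largest value, 61/3, making it the main broker — the node through which the most shortest paths run.

Oskar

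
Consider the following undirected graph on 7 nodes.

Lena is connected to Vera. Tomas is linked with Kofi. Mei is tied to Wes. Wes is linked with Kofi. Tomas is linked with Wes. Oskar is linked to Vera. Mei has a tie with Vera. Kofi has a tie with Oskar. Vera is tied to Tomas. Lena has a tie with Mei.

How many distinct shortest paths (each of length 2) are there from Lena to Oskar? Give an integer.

1

The shortest distance is 2, and the only length-2 path is Lena–Vera–Oskar. So there is exactly 1 shortest path.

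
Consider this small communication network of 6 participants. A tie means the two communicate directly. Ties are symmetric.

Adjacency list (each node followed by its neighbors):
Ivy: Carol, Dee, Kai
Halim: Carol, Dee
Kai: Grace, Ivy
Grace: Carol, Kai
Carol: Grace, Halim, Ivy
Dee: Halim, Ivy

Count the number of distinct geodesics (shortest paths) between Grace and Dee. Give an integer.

3

The shortest distance is 3. The length-3 paths are: Grace–Carol–Ivy–Dee; Grace–Kai–Ivy–Dee; Grace–Carol–Halim–Dee.
That gives 3 distinct shortest paths.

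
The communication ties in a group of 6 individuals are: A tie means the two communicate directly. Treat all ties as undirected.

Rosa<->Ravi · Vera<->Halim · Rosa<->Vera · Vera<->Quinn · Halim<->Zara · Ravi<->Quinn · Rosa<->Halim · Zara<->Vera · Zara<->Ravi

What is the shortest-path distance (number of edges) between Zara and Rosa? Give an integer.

One shortest route is Zara – Vera – Rosa, which uses 2 edges, and Zara and Rosa are not directly tied, so nothing shorter exists. So d(Zara,Rosa) = 2.

2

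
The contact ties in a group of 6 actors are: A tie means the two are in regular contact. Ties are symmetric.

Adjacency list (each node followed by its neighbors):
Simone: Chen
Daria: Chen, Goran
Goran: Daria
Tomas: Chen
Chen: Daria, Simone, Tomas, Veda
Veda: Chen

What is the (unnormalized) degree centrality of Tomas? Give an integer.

1

Tomas is directly tied to Chen. That is 1 neighbor, so the degree of Tomas is 1.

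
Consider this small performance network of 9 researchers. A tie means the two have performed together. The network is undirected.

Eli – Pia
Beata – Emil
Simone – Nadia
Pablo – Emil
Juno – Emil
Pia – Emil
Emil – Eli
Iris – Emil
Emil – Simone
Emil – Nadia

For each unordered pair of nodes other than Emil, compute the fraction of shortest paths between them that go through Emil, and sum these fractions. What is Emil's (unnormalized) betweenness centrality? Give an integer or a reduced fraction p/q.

26

Pairs whose geodesics pass through Emil — Iris–Beata: 1; Iris–Simone: 1; Iris–Eli: 1; Iris–Pablo: 1; Iris–Pia: 1; Iris–Nadia: 1; Iris–Juno: 1; Beata–Simone: 1; Beata–Eli: 1; Beata–Pablo: 1; Beata–Pia: 1; Beata–Nadia: 1; Beata–Juno: 1; Simone–Eli: 1 … (+12 more pairs).
All other pairs contribute 0.
Summing the contributions gives betweenness(Emil) = 26.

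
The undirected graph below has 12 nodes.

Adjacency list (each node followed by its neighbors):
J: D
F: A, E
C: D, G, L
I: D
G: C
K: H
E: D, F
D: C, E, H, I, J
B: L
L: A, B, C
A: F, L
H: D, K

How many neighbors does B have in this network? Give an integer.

B is directly tied to L. That is 1 neighbor, so the degree of B is 1.

1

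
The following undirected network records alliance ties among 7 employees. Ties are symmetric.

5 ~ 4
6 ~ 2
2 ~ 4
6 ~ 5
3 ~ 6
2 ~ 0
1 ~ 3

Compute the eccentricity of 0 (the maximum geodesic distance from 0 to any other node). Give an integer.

Distances from 0: 1:4, 2:1, 3:3, 4:2, 5:3, 6:2.
The largest is 4 (to 1), so the eccentricity of 0 is 4.

4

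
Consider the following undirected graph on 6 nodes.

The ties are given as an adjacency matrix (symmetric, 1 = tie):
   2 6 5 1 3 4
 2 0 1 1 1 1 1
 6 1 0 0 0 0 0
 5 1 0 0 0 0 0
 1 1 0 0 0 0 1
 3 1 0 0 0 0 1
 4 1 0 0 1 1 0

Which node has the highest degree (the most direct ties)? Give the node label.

Degrees — 1:2, 2:5, 3:2, 4:3, 5:1, 6:1.
The maximum is 5, attained only by 2.

2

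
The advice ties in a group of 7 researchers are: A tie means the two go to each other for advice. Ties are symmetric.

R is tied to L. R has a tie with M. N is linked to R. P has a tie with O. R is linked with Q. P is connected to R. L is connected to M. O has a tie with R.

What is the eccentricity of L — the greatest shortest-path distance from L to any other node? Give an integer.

Distances from L: M:1, N:2, O:2, P:2, Q:2, R:1.
The largest is 2 (to Q, N, O, and P), so the eccentricity of L is 2.

2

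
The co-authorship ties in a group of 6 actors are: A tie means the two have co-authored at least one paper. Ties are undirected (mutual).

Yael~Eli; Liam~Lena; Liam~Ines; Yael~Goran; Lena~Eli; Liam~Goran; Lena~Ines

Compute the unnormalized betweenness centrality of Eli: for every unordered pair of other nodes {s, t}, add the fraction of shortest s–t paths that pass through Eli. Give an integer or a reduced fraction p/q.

Pairs whose geodesics pass through Eli — Ines–Yael: 1/2; Lena–Yael: 1.
All other pairs contribute 0.
Summing the contributions gives betweenness(Eli) = 3/2.

3/2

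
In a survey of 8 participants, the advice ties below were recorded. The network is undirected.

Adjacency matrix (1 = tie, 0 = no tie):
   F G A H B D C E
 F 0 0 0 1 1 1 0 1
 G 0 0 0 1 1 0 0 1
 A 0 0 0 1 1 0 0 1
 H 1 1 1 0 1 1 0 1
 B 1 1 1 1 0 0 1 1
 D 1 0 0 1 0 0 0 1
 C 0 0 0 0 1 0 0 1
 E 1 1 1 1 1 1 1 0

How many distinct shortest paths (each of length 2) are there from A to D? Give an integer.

2

The shortest distance is 2. The length-2 paths are: A–H–D; A–E–D.
That gives 2 distinct shortest paths.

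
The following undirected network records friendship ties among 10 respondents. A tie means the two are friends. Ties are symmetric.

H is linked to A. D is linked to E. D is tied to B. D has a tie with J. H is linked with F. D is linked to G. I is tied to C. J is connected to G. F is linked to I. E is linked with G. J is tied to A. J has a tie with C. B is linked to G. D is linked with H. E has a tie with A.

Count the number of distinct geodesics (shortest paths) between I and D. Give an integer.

2

The shortest distance is 3. The length-3 paths are: I–C–J–D; I–F–H–D.
That gives 2 distinct shortest paths.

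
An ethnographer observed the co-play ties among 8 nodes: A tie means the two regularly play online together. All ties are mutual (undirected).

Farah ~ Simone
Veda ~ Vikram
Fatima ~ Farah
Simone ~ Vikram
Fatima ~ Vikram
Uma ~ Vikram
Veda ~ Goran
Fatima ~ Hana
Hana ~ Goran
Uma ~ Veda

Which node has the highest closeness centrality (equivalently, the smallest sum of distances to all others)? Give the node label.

Farness (sum of distances to all others) for each node — Farah:15, Fatima:11, Goran:14, Hana:14, Simone:14, Uma:14, Veda:12, Vikram:10.
The smallest farness is 10, for Vikram, so Vikram has the highest closeness.

Vikram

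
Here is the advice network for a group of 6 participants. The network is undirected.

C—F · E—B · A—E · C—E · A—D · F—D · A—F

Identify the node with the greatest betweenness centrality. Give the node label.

Unnormalized betweenness of each node: A:3, B:0, C:1, D:0, E:9/2, F:3/2.
E has the largest value, 9/2, making it the main broker — the node through which the most shortest paths run.

E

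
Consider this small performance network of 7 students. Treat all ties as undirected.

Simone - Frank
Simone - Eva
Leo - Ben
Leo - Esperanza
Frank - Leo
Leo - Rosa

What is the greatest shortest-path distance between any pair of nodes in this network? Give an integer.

Eccentricity of each node (its greatest distance to any other): Ben:4, Esperanza:4, Eva:4, Frank:2, Leo:3, Rosa:4, Simone:3.
The maximum eccentricity is 4, realized for instance by the pair Eva–Ben via Eva – Simone – Frank – Leo – Ben. So the diameter is 4.

4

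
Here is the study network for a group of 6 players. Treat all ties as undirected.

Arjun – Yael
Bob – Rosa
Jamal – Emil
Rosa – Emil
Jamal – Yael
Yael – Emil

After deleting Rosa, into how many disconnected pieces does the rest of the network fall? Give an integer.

2

Without Rosa, the remaining ties split the others into: {Arjun, Emil, Jamal, Yael}; {Bob}.
That's 2 separate components.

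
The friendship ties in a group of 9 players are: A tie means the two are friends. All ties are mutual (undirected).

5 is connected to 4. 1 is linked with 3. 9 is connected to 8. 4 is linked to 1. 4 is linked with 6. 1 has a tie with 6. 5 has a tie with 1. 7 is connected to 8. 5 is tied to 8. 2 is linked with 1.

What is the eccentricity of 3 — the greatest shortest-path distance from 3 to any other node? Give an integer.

Distances from 3: 1:1, 2:2, 4:2, 5:2, 6:2, 7:4, 8:3, 9:4.
The largest is 4 (to 9 and 7), so the eccentricity of 3 is 4.

4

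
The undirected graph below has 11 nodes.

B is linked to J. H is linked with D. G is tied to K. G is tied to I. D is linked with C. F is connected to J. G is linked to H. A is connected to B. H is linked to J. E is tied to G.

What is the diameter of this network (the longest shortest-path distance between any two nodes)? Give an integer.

5

Eccentricity of each node (its greatest distance to any other): A:5, B:4, C:5, D:4, E:5, F:4, G:4, H:3, I:5, J:3, K:5.
The maximum eccentricity is 5, realized for instance by the pair E–A via E – G – H – J – B – A. So the diameter is 5.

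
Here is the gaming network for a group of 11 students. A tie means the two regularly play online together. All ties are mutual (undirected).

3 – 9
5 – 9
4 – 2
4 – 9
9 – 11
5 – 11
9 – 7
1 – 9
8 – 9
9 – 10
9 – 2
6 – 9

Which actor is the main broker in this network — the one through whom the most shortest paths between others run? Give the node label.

Unnormalized betweenness of each node: 1:0, 2:0, 3:0, 4:0, 5:0, 6:0, 7:0, 8:0, 9:43, 10:0, 11:0.
9 has the largest value, 43, making it the main broker — the node through which the most shortest paths run.

9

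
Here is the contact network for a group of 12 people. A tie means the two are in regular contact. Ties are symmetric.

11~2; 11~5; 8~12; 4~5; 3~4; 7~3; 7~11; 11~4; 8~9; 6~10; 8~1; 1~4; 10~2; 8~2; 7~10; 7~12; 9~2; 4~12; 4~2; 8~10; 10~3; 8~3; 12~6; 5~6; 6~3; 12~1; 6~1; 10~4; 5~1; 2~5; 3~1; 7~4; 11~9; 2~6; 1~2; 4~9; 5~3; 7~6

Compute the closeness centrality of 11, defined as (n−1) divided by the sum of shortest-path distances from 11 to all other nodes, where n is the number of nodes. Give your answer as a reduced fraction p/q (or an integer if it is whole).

11/17

Distances from 11: 1:2, 2:1, 3:2, 4:1, 5:1, 6:2, 7:1, 8:2, 9:1, 10:2, 12:2. Sum = 17.
n = 12, so closeness = 11/17.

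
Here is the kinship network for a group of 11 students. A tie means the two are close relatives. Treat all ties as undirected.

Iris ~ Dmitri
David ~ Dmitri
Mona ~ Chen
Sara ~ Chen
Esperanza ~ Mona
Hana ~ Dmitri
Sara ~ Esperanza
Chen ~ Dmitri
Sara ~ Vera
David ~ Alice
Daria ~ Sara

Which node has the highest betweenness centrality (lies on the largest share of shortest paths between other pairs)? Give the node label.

Dmitri

Unnormalized betweenness of each node: Alice:0, Chen:53/2, Daria:0, David:9, Dmitri:29, Esperanza:3/2, Hana:0, Iris:0, Mona:3, Sara:20, Vera:0.
Dmitri has the largest value, 29, making it the main broker — the node through which the most shortest paths run.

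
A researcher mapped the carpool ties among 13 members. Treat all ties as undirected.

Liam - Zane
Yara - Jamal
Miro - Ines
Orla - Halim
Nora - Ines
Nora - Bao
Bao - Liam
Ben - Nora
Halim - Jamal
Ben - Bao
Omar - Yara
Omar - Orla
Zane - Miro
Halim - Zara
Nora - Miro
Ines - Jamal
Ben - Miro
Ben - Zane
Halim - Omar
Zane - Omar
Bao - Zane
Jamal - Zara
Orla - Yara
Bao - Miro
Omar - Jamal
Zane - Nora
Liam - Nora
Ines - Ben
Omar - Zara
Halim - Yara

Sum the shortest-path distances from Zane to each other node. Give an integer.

18

Distances from Zane: Bao:1, Ben:1, Halim:2, Ines:2, Jamal:2, Liam:1, Miro:1, Nora:1, Omar:1, Orla:2, Yara:2, Zara:2.
Sum = 1 + 1 + 2 + 2 + 2 + 1 + 1 + 1 + 1 + 2 + 2 + 2 = 18.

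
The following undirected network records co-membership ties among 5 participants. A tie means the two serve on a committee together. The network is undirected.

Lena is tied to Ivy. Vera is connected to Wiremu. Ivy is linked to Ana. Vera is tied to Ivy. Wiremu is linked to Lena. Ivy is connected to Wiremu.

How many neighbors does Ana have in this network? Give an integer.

Ana is directly tied to Ivy. That is 1 neighbor, so the degree of Ana is 1.

1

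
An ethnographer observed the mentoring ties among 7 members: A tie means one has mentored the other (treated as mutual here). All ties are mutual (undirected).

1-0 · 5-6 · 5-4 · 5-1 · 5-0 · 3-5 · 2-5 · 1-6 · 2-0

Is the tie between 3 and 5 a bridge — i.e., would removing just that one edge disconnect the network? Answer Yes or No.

Yes

Without the 3–5 edge there is no alternate route between 3 and 5, so the network disconnects. It is a bridge.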